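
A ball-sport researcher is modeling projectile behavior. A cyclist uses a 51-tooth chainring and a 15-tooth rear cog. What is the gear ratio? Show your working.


GR = front_teeth / rear_teeth
GR = 51 / 15
GR = 3.4

3.4


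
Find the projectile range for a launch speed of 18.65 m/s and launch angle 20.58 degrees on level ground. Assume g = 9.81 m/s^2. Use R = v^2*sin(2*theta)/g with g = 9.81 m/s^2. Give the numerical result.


R = v^2 * sin(2*theta) / g
Convert angle to radians: theta = 20.58 deg = 0.3592 rad
sin(2*theta) = sin(0.7184) = 0.6582
R = 18.65^2 * 0.6582 / 9.81
R = 347.8225 * 0.6582 / 9.81 = 23.3358 m

23.3358 m


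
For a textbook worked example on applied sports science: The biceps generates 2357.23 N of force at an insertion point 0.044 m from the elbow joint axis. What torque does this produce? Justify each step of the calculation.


tau = F * d
tau = 2357.23 * 0.044
tau = 103.7181 N*m

103.7181 N*m


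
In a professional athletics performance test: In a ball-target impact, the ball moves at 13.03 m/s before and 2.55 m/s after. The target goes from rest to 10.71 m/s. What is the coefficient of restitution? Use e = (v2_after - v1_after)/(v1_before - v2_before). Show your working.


e = (v2_after - v1_after) / (v1_before - v2_before)
Numerator = 10.71 - 2.55 = 8.16
Denominator = 13.03 - 0 = 13.03
e = 8.16 / 13.03 = 0.6262

0.6262


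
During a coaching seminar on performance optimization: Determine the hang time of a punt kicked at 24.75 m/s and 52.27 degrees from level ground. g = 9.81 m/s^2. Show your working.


T = 2*v*sin(theta)/g
sin(theta) = sin(52.27 deg) = 0.7909
T = 2*24.75*0.7909 / 9.81
T = 39.1497 / 9.81 = 3.9908 s

3.9908 s


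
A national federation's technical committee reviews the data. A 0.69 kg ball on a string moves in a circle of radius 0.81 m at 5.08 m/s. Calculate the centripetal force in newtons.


Fc = m * v^2 / r
v^2 = 5.08^2 = 25.8064
Fc = 0.69 * 25.8064 / 0.81
Fc = 17.8064 / 0.81 = 21.9832 N

21.9832 N


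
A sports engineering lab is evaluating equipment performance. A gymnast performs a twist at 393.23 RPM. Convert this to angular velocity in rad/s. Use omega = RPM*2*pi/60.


omega = RPM * 2 * pi / 60
omega = 393.23 * 2 * 3.14159 / 60
omega = 2470.737 / 60 = 41.1789 rad/s

41.1789 rad/s


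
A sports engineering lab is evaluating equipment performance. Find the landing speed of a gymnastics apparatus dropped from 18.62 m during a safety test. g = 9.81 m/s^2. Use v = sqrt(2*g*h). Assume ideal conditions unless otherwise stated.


v = sqrt(2 * g * h)
v = sqrt(2 * 9.81 * 18.62)
v = sqrt(365.3244) = 19.1135 m/s

19.1135 m/s


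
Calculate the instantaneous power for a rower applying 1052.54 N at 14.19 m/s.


P = F * v
P = 1052.54 * 14.19
P = 14935.5426 W

14935.5426 W


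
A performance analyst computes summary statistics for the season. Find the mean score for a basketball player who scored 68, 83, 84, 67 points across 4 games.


Average = sum / n
Sum = 302
Average = 302 / 4 = 75.5

75.5


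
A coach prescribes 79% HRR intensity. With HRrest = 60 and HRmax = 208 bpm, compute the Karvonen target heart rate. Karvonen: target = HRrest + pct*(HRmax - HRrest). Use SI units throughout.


Target = HRrest + pct*(HRmax - HRrest)
Heart rate reserve = HRmax - HRrest = 208 - 60 = 148 bpm
Fraction = 79% = 0.79
Target = 60 + 0.79 * 148
Target = 60 + 116.92 = 176.92 bpm

176.92 bpm


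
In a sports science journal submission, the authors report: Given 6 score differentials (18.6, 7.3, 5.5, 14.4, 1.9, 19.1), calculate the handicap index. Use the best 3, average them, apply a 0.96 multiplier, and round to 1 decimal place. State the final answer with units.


All differentials: 18.6, 7.3, 5.5, 14.4, 1.9, 19.1
Sorted: 1.9, 5.5, 7.3, 14.4, 18.6, 19.1
Best 3: 1.9, 5.5, 7.3
Average of best = 14.7 / 3 = 4.9
Raw index = 4.9 * 0.96 = 4.704
Handicap index = round(4.704, 1) = 4.7

4.7


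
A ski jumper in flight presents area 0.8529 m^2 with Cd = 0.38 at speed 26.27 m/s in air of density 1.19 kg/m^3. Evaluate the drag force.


Fd = 0.5 * Cd * rho * A * v^2
Fd = 0.5 * 0.38 * 1.19 * 0.8529 * 26.27^2
v^2 = 690.1129
Fd = 0.5 * 0.38 * 1.19 * 0.8529 * 690.1129 = 133.0818 N

133.0818 N


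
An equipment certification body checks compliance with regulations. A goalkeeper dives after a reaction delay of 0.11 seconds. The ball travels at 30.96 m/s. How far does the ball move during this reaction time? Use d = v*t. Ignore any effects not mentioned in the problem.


d = v * t
d = 30.96 * 0.11
d = 3.4056 m

3.4056 m


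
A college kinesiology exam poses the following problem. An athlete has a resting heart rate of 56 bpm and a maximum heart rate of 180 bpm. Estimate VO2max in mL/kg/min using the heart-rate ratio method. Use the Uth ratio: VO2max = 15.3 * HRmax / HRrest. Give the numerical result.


VO2max = 15.3 * HRmax / HRrest
VO2max = 15.3 * 180 / 56
VO2max = 2754 / 56 = 49.1786 mL/kg/min

49.1786 mL/kg/min


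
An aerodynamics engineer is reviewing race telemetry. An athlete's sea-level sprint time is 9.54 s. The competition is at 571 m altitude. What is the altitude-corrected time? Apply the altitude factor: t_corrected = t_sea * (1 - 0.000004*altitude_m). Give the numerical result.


Correction factor = 1 - 0.000004 * 571 = 0.997716
t_corrected = t_sea * factor = 9.54 * 0.997716
t_corrected = 9.5182 s

9.5182 s


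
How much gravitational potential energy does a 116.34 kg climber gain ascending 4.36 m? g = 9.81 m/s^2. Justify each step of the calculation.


PE = m * g * h
PE = 116.34 * 9.81 * 4.36
PE = 1141.2954 * 4.36 = 4976.0479 J

4976.0479 J


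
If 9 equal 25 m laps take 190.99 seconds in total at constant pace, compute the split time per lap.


Split time = total_time / n_laps = 190.99 / 9
Split time = 21.2211 s per lap

21.2211 s


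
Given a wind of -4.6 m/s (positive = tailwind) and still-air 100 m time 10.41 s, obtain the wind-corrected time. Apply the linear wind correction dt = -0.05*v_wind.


dt = -0.05 * v_wind = -0.05 * -4.6 = 0.23 s
t_corrected = t_still + dt = 10.41 + (0.23)
t_corrected = 10.64 s

10.64 s


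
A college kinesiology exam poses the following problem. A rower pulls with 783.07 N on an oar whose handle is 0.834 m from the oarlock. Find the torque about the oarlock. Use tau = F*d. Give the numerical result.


tau = F * d
tau = 783.07 * 0.834
tau = 653.0804 N*m

653.0804 N*m


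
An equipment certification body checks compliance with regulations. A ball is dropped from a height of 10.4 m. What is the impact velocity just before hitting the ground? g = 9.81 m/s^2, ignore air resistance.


v = sqrt(2 * g * h)
v = sqrt(2 * 9.81 * 10.4)
v = sqrt(204.048) = 14.2845 m/s

14.2845 m/s


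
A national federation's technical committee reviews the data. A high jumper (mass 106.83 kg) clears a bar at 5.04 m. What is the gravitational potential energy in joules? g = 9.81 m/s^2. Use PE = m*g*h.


PE = m * g * h
PE = 106.83 * 9.81 * 5.04
PE = 1048.0023 * 5.04 = 5281.9316 J

5281.9316 J


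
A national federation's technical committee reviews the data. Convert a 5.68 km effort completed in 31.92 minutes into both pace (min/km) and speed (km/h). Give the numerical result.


Pace = time / distance = 31.92 min / 5.68 km = 5.6197 min/km
Speed = distance / time_in_hours = 5.68 / 0.532 hr
Speed = 10.6767 km/h

5.6197 min/km, 10.6767 km/h


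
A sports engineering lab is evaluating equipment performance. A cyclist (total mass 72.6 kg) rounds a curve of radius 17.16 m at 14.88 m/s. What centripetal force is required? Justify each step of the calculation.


Fc = m * v^2 / r
v^2 = 14.88^2 = 221.4144
Fc = 72.6 * 221.4144 / 17.16
Fc = 16074.6854 / 17.16 = 936.7532 N

936.7532 N


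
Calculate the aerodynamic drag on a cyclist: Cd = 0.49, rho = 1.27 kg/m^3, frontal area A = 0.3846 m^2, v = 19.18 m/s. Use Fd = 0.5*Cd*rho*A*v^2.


Fd = 0.5 * Cd * rho * A * v^2
Fd = 0.5 * 0.49 * 1.27 * 0.3846 * 19.18^2
v^2 = 367.8724
Fd = 0.5 * 0.49 * 1.27 * 0.3846 * 367.8724 = 44.0227 N

44.0227 N


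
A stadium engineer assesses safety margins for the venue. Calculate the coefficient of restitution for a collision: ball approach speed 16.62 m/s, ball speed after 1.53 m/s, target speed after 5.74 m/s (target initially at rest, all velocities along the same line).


e = (v2_after - v1_after) / (v1_before - v2_before)
Numerator = 5.74 - 1.53 = 4.21
Denominator = 16.62 - 0 = 16.62
e = 4.21 / 16.62 = 0.2533

0.2533


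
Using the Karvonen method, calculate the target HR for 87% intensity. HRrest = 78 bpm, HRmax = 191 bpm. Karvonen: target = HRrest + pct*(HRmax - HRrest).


Target = HRrest + pct*(HRmax - HRrest)
Heart rate reserve = HRmax - HRrest = 191 - 78 = 113 bpm
Fraction = 87% = 0.87
Target = 78 + 0.87 * 113
Target = 78 + 98.31 = 176.31 bpm

176.31 bpm


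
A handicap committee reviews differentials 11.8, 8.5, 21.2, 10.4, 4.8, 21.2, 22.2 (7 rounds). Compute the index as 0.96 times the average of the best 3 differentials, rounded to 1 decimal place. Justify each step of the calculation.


All differentials: 11.8, 8.5, 21.2, 10.4, 4.8, 21.2, 22.2
Sorted: 4.8, 8.5, 10.4, 11.8, 21.2, 21.2, 22.2
Best 3: 4.8, 8.5, 10.4
Average of best = 23.7 / 3 = 7.9
Raw index = 7.9 * 0.96 = 7.584
Handicap index = round(7.584, 1) = 7.6

7.6


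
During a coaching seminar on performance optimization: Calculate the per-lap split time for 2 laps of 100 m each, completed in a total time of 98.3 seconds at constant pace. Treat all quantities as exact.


Split time = total_time / n_laps = 98.3 / 2
Split time = 49.15 s per lap

49.15 s


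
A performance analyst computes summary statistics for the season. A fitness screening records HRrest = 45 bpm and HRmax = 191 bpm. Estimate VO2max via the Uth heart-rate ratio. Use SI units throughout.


VO2max = 15.3 * HRmax / HRrest
VO2max = 15.3 * 191 / 45
VO2max = 2922.3 / 45 = 64.94 mL/kg/min

64.94 mL/kg/min


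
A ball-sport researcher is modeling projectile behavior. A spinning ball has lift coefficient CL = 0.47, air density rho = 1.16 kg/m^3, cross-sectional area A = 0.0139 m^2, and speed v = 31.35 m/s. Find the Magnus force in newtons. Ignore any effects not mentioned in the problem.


FM = 0.5 * CL * rho * A * v^2
FM = 0.5 * 0.47 * 1.16 * 0.0139 * 31.35^2
v^2 = 982.8225
FM = 0.5 * 0.47 * 1.16 * 0.0139 * 982.8225 = 3.7241 N

3.7241 N


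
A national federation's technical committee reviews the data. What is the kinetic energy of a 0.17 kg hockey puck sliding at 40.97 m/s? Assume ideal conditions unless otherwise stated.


KE = 0.5 * m * v^2
KE = 0.5 * 0.17 * 40.97^2
KE = 0.5 * 0.17 * 1678.5409 = 142.676 J

142.676 J


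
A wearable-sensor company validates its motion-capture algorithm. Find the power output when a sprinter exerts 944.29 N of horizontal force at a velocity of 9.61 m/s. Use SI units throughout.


P = F * v
P = 944.29 * 9.61
P = 9074.6269 W

9074.6269 W


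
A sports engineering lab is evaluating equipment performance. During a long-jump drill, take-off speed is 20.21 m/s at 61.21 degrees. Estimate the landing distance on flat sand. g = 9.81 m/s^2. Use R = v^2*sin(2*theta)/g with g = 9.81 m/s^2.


R = v^2 * sin(2*theta) / g
Convert angle to radians: theta = 61.21 deg = 1.0683 rad
sin(2*theta) = sin(2.1366) = 0.8441
R = 20.21^2 * 0.8441 / 9.81
R = 408.4441 * 0.8441 / 9.81 = 35.1462 m

35.1462 m


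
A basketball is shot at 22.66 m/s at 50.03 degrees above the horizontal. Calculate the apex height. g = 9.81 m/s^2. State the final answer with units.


H = (v*sin(theta))^2 / (2*g)
vy = v*sin(theta) = 22.66 * sin(50.03 deg) = 17.3662 m/s
H = vy^2 / (2*g) = 301.5846 / (2*9.81)
H = 301.5846 / 19.62 = 15.3713 m

15.3713 m


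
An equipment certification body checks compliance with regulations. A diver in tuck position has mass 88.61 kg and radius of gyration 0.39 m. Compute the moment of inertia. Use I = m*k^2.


I = m * k^2
I = 88.61 * 0.39^2
I = 88.61 * 0.1521 = 13.4776 kg*m^2

13.4776 kg*m^2


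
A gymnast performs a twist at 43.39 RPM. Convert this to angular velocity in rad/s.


omega = RPM * 2 * pi / 60
omega = 43.39 * 2 * 3.14159 / 60
omega = 272.6274 / 60 = 4.5438 rad/s

4.5438 rad/s


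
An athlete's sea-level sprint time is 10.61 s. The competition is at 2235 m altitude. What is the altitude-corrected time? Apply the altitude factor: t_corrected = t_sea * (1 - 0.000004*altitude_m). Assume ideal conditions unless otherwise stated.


Correction factor = 1 - 0.000004 * 2235 = 0.99106
t_corrected = t_sea * factor = 10.61 * 0.99106
t_corrected = 10.5151 s

10.5151 s


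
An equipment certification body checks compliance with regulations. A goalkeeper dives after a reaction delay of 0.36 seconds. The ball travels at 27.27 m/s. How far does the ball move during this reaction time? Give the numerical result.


d = v * t
d = 27.27 * 0.36
d = 9.8172 m

9.8172 m


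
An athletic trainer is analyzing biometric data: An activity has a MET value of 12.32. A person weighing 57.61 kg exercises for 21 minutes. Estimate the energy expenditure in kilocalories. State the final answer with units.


kcal = MET * mass * time_hr
Convert time: 21 min = 0.35 hr
kcal = 12.32 * 57.61 * 0.35
kcal = 248.4143 kcal

248.4143 kcal


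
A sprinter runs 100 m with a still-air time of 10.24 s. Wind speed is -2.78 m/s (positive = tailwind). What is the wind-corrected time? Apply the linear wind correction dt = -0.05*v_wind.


dt = -0.05 * v_wind = -0.05 * -2.78 = 0.139 s
t_corrected = t_still + dt = 10.24 + (0.139)
t_corrected = 10.379 s

10.379 s


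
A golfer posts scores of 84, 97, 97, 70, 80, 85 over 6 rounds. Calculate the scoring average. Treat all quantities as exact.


Average = sum / n
Sum = 513
Average = 513 / 6 = 85.5

85.5


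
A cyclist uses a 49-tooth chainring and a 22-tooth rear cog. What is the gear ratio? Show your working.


GR = front_teeth / rear_teeth
GR = 49 / 22
GR = 2.2273

2.2273


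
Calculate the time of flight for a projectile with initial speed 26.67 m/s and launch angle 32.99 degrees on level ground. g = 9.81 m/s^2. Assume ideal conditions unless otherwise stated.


T = 2*v*sin(theta)/g
sin(theta) = sin(32.99 deg) = 0.5445
T = 2*26.67*0.5445 / 9.81
T = 29.0432 / 9.81 = 2.9606 s

2.9606 s


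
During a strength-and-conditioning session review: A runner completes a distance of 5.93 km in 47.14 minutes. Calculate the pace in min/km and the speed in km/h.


Pace = time / distance = 47.14 min / 5.93 km = 7.9494 min/km
Speed = distance / time_in_hours = 5.93 / 0.7857 hr
Speed = 7.5477 km/h

7.9494 min/km, 7.5477 km/h


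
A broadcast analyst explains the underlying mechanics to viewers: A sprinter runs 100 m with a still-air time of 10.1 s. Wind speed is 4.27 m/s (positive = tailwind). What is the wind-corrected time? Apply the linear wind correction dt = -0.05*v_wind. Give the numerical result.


dt = -0.05 * v_wind = -0.05 * 4.27 = -0.2135 s
t_corrected = t_still + dt = 10.1 + (-0.2135)
t_corrected = 9.8865 s

9.8865 s


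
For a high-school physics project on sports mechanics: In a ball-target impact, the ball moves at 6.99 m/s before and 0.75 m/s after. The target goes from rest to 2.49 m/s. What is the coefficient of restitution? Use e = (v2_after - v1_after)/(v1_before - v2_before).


e = (v2_after - v1_after) / (v1_before - v2_before)
Numerator = 2.49 - 0.75 = 1.74
Denominator = 6.99 - 0 = 6.99
e = 1.74 / 6.99 = 0.2489

0.2489


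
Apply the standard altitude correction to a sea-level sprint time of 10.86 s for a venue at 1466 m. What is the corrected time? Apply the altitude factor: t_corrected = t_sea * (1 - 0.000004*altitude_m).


Correction factor = 1 - 0.000004 * 1466 = 0.994136
t_corrected = t_sea * factor = 10.86 * 0.994136
t_corrected = 10.7963 s

10.7963 s


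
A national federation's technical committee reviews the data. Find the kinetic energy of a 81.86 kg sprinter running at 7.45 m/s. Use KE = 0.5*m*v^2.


KE = 0.5 * m * v^2
KE = 0.5 * 81.86 * 7.45^2
KE = 0.5 * 81.86 * 55.5025 = 2271.7173 J

2271.7173 J


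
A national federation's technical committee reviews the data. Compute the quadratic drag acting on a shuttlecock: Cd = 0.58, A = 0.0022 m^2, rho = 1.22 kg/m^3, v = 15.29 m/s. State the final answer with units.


Fd = 0.5 * Cd * rho * A * v^2
Fd = 0.5 * 0.58 * 1.22 * 0.0022 * 15.29^2
v^2 = 233.7841
Fd = 0.5 * 0.58 * 1.22 * 0.0022 * 233.7841 = 0.182 N

0.182 N


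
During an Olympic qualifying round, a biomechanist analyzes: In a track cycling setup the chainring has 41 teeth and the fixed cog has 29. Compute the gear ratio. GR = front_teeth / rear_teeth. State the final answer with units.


GR = front_teeth / rear_teeth
GR = 41 / 29
GR = 1.4138

1.4138


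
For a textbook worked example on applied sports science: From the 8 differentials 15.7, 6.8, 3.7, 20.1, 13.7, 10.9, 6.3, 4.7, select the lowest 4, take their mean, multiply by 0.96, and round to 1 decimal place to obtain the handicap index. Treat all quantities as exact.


All differentials: 15.7, 6.8, 3.7, 20.1, 13.7, 10.9, 6.3, 4.7
Sorted: 3.7, 4.7, 6.3, 6.8, 10.9, 13.7, 15.7, 20.1
Best 4: 3.7, 4.7, 6.3, 6.8
Average of best = 21.5 / 4 = 5.375
Raw index = 5.375 * 0.96 = 5.16
Handicap index = round(5.16, 1) = 5.2

5.2


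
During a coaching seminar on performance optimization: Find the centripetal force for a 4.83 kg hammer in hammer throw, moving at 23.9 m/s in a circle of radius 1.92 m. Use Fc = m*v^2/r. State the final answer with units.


Fc = m * v^2 / r
v^2 = 23.9^2 = 571.21
Fc = 4.83 * 571.21 / 1.92
Fc = 2758.9443 / 1.92 = 1436.9502 N

1436.9502 N


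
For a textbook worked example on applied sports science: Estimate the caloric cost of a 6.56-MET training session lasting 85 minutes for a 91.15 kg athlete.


kcal = MET * mass * time_hr
Convert time: 85 min = 1.4167 hr
kcal = 6.56 * 91.15 * 1.4167
kcal = 847.0873 kcal

847.0873 kcal


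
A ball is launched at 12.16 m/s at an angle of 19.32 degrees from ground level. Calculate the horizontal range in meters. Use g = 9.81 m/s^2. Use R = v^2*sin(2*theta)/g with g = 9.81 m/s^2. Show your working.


R = v^2 * sin(2*theta) / g
Convert angle to radians: theta = 19.32 deg = 0.3372 rad
sin(2*theta) = sin(0.6744) = 0.6244
R = 12.16^2 * 0.6244 / 9.81
R = 147.8656 * 0.6244 / 9.81 = 9.4119 m

9.4119 m


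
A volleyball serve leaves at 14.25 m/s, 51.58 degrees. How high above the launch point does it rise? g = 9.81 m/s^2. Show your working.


H = (v*sin(theta))^2 / (2*g)
vy = v*sin(theta) = 14.25 * sin(51.58 deg) = 11.1645 m/s
H = vy^2 / (2*g) = 124.647 / (2*9.81)
H = 124.647 / 19.62 = 6.3531 m

6.3531 m


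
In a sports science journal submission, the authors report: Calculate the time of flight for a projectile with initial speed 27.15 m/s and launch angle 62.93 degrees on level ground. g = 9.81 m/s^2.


T = 2*v*sin(theta)/g
sin(theta) = sin(62.93 deg) = 0.8905
T = 2*27.15*0.8905 / 9.81
T = 48.3515 / 9.81 = 4.9288 s

4.9288 s


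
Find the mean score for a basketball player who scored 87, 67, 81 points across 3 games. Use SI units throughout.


Average = sum / n
Sum = 235
Average = 235 / 3 = 78.3333

78.3333


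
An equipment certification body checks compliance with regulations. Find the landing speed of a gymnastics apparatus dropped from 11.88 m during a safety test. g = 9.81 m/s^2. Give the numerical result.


v = sqrt(2 * g * h)
v = sqrt(2 * 9.81 * 11.88)
v = sqrt(233.0856) = 15.2671 m/s

15.2671 m/s


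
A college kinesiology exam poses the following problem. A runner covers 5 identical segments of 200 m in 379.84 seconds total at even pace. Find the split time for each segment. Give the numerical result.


Split time = total_time / n_laps = 379.84 / 5
Split time = 75.968 s per lap

75.968 s


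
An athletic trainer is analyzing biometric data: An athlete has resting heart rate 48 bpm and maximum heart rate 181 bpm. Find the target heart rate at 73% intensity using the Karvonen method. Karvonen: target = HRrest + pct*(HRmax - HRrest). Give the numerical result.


Target = HRrest + pct*(HRmax - HRrest)
Heart rate reserve = HRmax - HRrest = 181 - 48 = 133 bpm
Fraction = 73% = 0.73
Target = 48 + 0.73 * 133
Target = 48 + 97.09 = 145.09 bpm

145.09 bpm


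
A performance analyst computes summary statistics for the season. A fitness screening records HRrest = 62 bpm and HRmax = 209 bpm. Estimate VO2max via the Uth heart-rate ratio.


VO2max = 15.3 * HRmax / HRrest
VO2max = 15.3 * 209 / 62
VO2max = 3197.7 / 62 = 51.5758 mL/kg/min

51.5758 mL/kg/min


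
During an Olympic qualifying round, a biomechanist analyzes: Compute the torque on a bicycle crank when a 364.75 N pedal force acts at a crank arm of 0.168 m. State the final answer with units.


tau = F * d
tau = 364.75 * 0.168
tau = 61.278 N*m

61.278 N*m


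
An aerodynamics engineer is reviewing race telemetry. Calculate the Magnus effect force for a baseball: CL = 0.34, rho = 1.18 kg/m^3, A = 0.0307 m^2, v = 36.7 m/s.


FM = 0.5 * CL * rho * A * v^2
FM = 0.5 * 0.34 * 1.18 * 0.0307 * 36.7^2
v^2 = 1346.89
FM = 0.5 * 0.34 * 1.18 * 0.0307 * 1346.89 = 8.2947 N

8.2947 N


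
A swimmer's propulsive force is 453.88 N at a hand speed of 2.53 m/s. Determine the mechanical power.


P = F * v
P = 453.88 * 2.53
P = 1148.3164 W

1148.3164 W


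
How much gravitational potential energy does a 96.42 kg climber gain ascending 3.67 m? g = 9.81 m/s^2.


PE = m * g * h
PE = 96.42 * 9.81 * 3.67
PE = 945.8802 * 3.67 = 3471.3803 J

3471.3803 J


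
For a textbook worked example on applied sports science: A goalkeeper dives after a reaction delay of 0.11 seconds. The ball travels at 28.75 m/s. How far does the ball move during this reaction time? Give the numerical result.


d = v * t
d = 28.75 * 0.11
d = 3.1625 m

3.1625 m


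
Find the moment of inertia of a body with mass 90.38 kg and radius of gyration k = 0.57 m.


I = m * k^2
I = 90.38 * 0.57^2
I = 90.38 * 0.3249 = 29.3645 kg*m^2

29.3645 kg*m^2


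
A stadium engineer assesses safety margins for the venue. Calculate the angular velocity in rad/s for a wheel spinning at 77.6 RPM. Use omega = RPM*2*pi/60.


omega = RPM * 2 * pi / 60
omega = 77.6 * 2 * 3.14159 / 60
omega = 487.5752 / 60 = 8.1263 rad/s

8.1263 rad/s


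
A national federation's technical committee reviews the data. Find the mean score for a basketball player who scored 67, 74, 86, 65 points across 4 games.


Average = sum / n
Sum = 292
Average = 292 / 4 = 73

73


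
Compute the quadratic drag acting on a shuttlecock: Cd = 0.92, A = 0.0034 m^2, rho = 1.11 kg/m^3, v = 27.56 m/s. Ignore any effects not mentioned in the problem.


Fd = 0.5 * Cd * rho * A * v^2
Fd = 0.5 * 0.92 * 1.11 * 0.0034 * 27.56^2
v^2 = 759.5536
Fd = 0.5 * 0.92 * 1.11 * 0.0034 * 759.5536 = 1.3186 N

1.3186 N


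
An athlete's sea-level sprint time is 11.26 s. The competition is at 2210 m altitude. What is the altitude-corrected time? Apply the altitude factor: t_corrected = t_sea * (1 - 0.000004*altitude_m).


Correction factor = 1 - 0.000004 * 2210 = 0.99116
t_corrected = t_sea * factor = 11.26 * 0.99116
t_corrected = 11.1605 s

11.1605 s


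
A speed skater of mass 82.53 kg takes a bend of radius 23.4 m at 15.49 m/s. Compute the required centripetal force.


Fc = m * v^2 / r
v^2 = 15.49^2 = 239.9401
Fc = 82.53 * 239.9401 / 23.4
Fc = 19802.2565 / 23.4 = 846.2503 N

846.2503 N


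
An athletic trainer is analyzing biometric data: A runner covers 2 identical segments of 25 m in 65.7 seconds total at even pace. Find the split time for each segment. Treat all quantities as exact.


Split time = total_time / n_laps = 65.7 / 2
Split time = 32.85 s per lap

32.85 s


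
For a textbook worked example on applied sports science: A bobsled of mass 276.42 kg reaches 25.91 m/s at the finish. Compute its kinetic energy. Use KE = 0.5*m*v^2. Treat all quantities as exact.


KE = 0.5 * m * v^2
KE = 0.5 * 276.42 * 25.91^2
KE = 0.5 * 276.42 * 671.3281 = 92784.2567 J

92784.2567 J


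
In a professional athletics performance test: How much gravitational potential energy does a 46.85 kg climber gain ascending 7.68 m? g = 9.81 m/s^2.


PE = m * g * h
PE = 46.85 * 9.81 * 7.68
PE = 459.5985 * 7.68 = 3529.7165 J

3529.7165 J


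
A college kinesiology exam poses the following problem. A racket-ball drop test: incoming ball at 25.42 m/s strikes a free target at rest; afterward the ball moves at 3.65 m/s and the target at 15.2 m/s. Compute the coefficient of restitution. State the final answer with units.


e = (v2_after - v1_after) / (v1_before - v2_before)
Numerator = 15.2 - 3.65 = 11.55
Denominator = 25.42 - 0 = 25.42
e = 11.55 / 25.42 = 0.4544

0.4544


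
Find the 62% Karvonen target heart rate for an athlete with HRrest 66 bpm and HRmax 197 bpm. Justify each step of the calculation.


Target = HRrest + pct*(HRmax - HRrest)
Heart rate reserve = HRmax - HRrest = 197 - 66 = 131 bpm
Fraction = 62% = 0.62
Target = 66 + 0.62 * 131
Target = 66 + 81.22 = 147.22 bpm

147.22 bpm


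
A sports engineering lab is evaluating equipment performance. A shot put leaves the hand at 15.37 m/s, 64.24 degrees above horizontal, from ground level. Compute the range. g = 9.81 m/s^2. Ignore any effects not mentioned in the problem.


R = v^2 * sin(2*theta) / g
Convert angle to radians: theta = 64.24 deg = 1.1212 rad
sin(2*theta) = sin(2.2424) = 0.7828
R = 15.37^2 * 0.7828 / 9.81
R = 236.2369 * 0.7828 / 9.81 = 18.8514 m

18.8514 m


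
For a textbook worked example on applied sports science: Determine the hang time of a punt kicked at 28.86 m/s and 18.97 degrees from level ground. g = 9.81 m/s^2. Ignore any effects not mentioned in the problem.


T = 2*v*sin(theta)/g
sin(theta) = sin(18.97 deg) = 0.3251
T = 2*28.86*0.3251 / 9.81
T = 18.7632 / 9.81 = 1.9127 s

1.9127 s


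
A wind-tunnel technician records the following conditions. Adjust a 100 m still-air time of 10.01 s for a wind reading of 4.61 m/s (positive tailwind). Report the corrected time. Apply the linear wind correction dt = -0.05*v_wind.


dt = -0.05 * v_wind = -0.05 * 4.61 = -0.2305 s
t_corrected = t_still + dt = 10.01 + (-0.2305)
t_corrected = 9.7795 s

9.7795 s


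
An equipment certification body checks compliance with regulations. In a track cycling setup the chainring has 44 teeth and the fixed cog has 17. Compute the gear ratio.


GR = front_teeth / rear_teeth
GR = 44 / 17
GR = 2.5882

2.5882


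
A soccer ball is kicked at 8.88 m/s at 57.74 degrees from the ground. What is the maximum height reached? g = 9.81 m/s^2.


H = (v*sin(theta))^2 / (2*g)
vy = v*sin(theta) = 8.88 * sin(57.74 deg) = 7.5092 m/s
H = vy^2 / (2*g) = 56.3886 / (2*9.81)
H = 56.3886 / 19.62 = 2.874 m

2.874 m


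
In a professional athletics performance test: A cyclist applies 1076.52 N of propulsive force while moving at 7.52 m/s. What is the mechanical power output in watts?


P = F * v
P = 1076.52 * 7.52
P = 8095.4304 W

8095.4304 W


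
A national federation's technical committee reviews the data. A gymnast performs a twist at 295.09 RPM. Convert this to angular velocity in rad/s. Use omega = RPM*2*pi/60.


omega = RPM * 2 * pi / 60
omega = 295.09 * 2 * 3.14159 / 60
omega = 1854.1052 / 60 = 30.9018 rad/s

30.9018 rad/s


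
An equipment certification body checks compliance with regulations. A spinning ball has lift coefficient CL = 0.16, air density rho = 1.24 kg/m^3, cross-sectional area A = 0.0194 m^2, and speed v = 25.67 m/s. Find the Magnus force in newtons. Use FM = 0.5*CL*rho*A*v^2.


FM = 0.5 * CL * rho * A * v^2
FM = 0.5 * 0.16 * 1.24 * 0.0194 * 25.67^2
v^2 = 658.9489
FM = 0.5 * 0.16 * 1.24 * 0.0194 * 658.9489 = 1.2681 N

1.2681 N


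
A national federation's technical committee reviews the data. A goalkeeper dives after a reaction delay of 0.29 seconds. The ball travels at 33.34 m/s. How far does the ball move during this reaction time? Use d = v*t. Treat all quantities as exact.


d = v * t
d = 33.34 * 0.29
d = 9.6686 m

9.6686 m


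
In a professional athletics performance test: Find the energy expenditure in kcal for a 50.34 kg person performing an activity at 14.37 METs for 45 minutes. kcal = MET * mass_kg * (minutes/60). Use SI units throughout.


kcal = MET * mass * time_hr
Convert time: 45 min = 0.75 hr
kcal = 14.37 * 50.34 * 0.75
kcal = 542.5394 kcal

542.5394 kcal


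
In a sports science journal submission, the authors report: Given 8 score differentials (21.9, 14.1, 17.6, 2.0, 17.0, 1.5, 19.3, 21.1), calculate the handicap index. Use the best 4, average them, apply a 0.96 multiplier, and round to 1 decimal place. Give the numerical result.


All differentials: 21.9, 14.1, 17.6, 2.0, 17.0, 1.5, 19.3, 21.1
Sorted: 1.5, 2.0, 14.1, 17.0, 17.6, 19.3, 21.1, 21.9
Best 4: 1.5, 2.0, 14.1, 17.0
Average of best = 34.6 / 4 = 8.65
Raw index = 8.65 * 0.96 = 8.304
Handicap index = round(8.304, 1) = 8.3

8.3


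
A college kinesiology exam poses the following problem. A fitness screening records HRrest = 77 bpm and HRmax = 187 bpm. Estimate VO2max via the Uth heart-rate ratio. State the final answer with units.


VO2max = 15.3 * HRmax / HRrest
VO2max = 15.3 * 187 / 77
VO2max = 2861.1 / 77 = 37.1571 mL/kg/min

37.1571 mL/kg/min


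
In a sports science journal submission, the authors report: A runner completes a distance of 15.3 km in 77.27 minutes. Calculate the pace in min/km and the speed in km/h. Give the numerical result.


Pace = time / distance = 77.27 min / 15.3 km = 5.0503 min/km
Speed = distance / time_in_hours = 15.3 / 1.2878 hr
Speed = 11.8804 km/h

5.0503 min/km, 11.8804 km/h


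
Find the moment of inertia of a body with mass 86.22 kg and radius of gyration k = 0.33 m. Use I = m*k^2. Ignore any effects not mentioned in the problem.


I = m * k^2
I = 86.22 * 0.33^2
I = 86.22 * 0.1089 = 9.3894 kg*m^2

9.3894 kg*m^2


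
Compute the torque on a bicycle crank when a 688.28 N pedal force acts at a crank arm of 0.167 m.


tau = F * d
tau = 688.28 * 0.167
tau = 114.9428 N*m

114.9428 N*m


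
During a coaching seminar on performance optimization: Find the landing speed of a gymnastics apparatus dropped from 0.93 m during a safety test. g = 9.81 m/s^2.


v = sqrt(2 * g * h)
v = sqrt(2 * 9.81 * 0.93)
v = sqrt(18.2466) = 4.2716 m/s

4.2716 m/s


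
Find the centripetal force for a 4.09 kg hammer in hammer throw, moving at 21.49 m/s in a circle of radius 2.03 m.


Fc = m * v^2 / r
v^2 = 21.49^2 = 461.8201
Fc = 4.09 * 461.8201 / 2.03
Fc = 1888.8442 / 2.03 = 930.4651 N

930.4651 N


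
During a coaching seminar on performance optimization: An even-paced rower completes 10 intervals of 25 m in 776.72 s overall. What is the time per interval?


Split time = total_time / n_laps = 776.72 / 10
Split time = 77.672 s per lap

77.672 s


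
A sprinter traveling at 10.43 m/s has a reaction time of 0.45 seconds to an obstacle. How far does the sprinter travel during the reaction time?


d = v * t
d = 10.43 * 0.45
d = 4.6935 m

4.6935 m


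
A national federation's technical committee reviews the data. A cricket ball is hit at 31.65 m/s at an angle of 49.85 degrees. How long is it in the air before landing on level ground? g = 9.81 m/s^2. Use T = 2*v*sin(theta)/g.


T = 2*v*sin(theta)/g
sin(theta) = sin(49.85 deg) = 0.7644
T = 2*31.65*0.7644 / 9.81
T = 48.3839 / 9.81 = 4.9321 s

4.9321 s


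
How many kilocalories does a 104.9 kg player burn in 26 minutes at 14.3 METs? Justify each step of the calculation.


kcal = MET * mass * time_hr
Convert time: 26 min = 0.4333 hr
kcal = 14.3 * 104.9 * 0.4333
kcal = 650.0303 kcal

650.0303 kcal


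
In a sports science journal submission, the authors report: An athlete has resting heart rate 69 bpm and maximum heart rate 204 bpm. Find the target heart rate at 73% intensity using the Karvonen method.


Target = HRrest + pct*(HRmax - HRrest)
Heart rate reserve = HRmax - HRrest = 204 - 69 = 135 bpm
Fraction = 73% = 0.73
Target = 69 + 0.73 * 135
Target = 69 + 98.55 = 167.55 bpm

167.55 bpm


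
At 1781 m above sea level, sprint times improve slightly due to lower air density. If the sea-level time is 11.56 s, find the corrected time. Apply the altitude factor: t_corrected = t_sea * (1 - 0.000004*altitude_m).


Correction factor = 1 - 0.000004 * 1781 = 0.992876
t_corrected = t_sea * factor = 11.56 * 0.992876
t_corrected = 11.4776 s

11.4776 s


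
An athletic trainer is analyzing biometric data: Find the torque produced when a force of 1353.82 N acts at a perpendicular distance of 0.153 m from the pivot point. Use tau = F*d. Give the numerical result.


tau = F * d
tau = 1353.82 * 0.153
tau = 207.1345 N*m

207.1345 N*m


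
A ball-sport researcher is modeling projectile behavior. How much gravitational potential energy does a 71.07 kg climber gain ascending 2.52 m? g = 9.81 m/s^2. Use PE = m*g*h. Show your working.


PE = m * g * h
PE = 71.07 * 9.81 * 2.52
PE = 697.1967 * 2.52 = 1756.9357 J

1756.9357 J


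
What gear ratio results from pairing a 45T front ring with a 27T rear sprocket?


GR = front_teeth / rear_teeth
GR = 45 / 27
GR = 1.6667

1.6667


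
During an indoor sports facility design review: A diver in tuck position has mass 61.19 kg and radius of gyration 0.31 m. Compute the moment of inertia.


I = m * k^2
I = 61.19 * 0.31^2
I = 61.19 * 0.0961 = 5.8804 kg*m^2

5.8804 kg*m^2


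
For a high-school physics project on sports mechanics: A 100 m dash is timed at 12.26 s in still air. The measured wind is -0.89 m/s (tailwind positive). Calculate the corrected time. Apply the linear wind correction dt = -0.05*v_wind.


dt = -0.05 * v_wind = -0.05 * -0.89 = 0.0445 s
t_corrected = t_still + dt = 12.26 + (0.0445)
t_corrected = 12.3045 s

12.3045 s


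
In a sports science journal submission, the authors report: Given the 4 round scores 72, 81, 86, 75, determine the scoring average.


Average = sum / n
Sum = 314
Average = 314 / 4 = 78.5

78.5


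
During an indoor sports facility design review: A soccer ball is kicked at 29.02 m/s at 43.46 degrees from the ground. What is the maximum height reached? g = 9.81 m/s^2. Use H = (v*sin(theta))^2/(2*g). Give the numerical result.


H = (v*sin(theta))^2 / (2*g)
vy = v*sin(theta) = 29.02 * sin(43.46 deg) = 19.9613 m/s
H = vy^2 / (2*g) = 398.4555 / (2*9.81)
H = 398.4555 / 19.62 = 20.3086 m

20.3086 m


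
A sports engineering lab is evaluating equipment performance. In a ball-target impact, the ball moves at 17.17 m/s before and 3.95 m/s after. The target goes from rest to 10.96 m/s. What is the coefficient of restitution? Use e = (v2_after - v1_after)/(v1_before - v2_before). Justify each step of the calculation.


e = (v2_after - v1_after) / (v1_before - v2_before)
Numerator = 10.96 - 3.95 = 7.01
Denominator = 17.17 - 0 = 17.17
e = 7.01 / 17.17 = 0.4083

0.4083


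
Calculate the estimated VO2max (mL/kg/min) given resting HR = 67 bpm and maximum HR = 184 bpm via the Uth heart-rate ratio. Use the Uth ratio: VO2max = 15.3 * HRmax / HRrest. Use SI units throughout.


VO2max = 15.3 * HRmax / HRrest
VO2max = 15.3 * 184 / 67
VO2max = 2815.2 / 67 = 42.0179 mL/kg/min

42.0179 mL/kg/min


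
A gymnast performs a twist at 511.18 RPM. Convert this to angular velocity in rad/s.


omega = RPM * 2 * pi / 60
omega = 511.18 * 2 * 3.14159 / 60
omega = 3211.8387 / 60 = 53.5306 rad/s

53.5306 rad/s


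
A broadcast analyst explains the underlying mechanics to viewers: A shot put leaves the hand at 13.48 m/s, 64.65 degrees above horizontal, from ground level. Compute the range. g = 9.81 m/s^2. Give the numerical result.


R = v^2 * sin(2*theta) / g
Convert angle to radians: theta = 64.65 deg = 1.1284 rad
sin(2*theta) = sin(2.2567) = 0.7738
R = 13.48^2 * 0.7738 / 9.81
R = 181.7104 * 0.7738 / 9.81 = 14.3338 m

14.3338 m


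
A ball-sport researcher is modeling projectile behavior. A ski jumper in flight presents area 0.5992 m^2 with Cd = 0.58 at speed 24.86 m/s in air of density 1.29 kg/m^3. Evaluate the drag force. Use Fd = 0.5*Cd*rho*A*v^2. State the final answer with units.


Fd = 0.5 * Cd * rho * A * v^2
Fd = 0.5 * 0.58 * 1.29 * 0.5992 * 24.86^2
v^2 = 618.0196
Fd = 0.5 * 0.58 * 1.29 * 0.5992 * 618.0196 = 138.5357 N

138.5357 N


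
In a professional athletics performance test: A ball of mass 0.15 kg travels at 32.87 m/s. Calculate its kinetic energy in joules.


KE = 0.5 * m * v^2
KE = 0.5 * 0.15 * 32.87^2
KE = 0.5 * 0.15 * 1080.4369 = 81.0328 J

81.0328 J


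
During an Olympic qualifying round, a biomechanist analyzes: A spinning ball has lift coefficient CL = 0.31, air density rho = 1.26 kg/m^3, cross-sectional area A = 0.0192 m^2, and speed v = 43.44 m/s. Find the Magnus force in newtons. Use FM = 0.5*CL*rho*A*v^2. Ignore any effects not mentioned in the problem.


FM = 0.5 * CL * rho * A * v^2
FM = 0.5 * 0.31 * 1.26 * 0.0192 * 43.44^2
v^2 = 1887.0336
FM = 0.5 * 0.31 * 1.26 * 0.0192 * 1887.0336 = 7.0759 N

7.0759 N


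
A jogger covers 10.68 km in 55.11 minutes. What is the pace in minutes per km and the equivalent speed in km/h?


Pace = time / distance = 55.11 min / 10.68 km = 5.1601 min/km
Speed = distance / time_in_hours = 10.68 / 0.9185 hr
Speed = 11.6277 km/h

5.1601 min/km, 11.6277 km/h


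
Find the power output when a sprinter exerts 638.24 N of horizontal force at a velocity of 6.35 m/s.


P = F * v
P = 638.24 * 6.35
P = 4052.824 W

4052.824 W


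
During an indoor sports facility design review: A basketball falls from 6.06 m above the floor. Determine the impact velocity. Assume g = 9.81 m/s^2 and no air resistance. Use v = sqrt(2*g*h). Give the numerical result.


v = sqrt(2 * g * h)
v = sqrt(2 * 9.81 * 6.06)
v = sqrt(118.8972) = 10.904 m/s

10.904 m/s


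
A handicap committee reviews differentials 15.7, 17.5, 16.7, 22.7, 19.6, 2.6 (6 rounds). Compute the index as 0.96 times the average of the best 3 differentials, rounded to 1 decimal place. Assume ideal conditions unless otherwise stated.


All differentials: 15.7, 17.5, 16.7, 22.7, 19.6, 2.6
Sorted: 2.6, 15.7, 16.7, 17.5, 19.6, 22.7
Best 3: 2.6, 15.7, 16.7
Average of best = 35 / 3 = 11.6667
Raw index = 11.6667 * 0.96 = 11.2
Handicap index = round(11.2, 1) = 11.2

11.2


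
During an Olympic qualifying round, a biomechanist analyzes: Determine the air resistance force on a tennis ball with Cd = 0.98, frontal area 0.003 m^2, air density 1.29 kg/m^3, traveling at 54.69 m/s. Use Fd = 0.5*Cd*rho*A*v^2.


Fd = 0.5 * Cd * rho * A * v^2
Fd = 0.5 * 0.98 * 1.29 * 0.003 * 54.69^2
v^2 = 2990.9961
Fd = 0.5 * 0.98 * 1.29 * 0.003 * 2990.9961 = 5.6718 N

5.6718 N


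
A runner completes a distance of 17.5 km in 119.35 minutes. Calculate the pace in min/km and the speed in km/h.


Pace = time / distance = 119.35 min / 17.5 km = 6.82 min/km
Speed = distance / time_in_hours = 17.5 / 1.9892 hr
Speed = 8.7977 km/h

6.82 min/km, 8.7977 km/h


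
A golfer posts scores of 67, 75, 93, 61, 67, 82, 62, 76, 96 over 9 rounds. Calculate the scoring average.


Average = sum / n
Sum = 679
Average = 679 / 9 = 75.4444

75.4444


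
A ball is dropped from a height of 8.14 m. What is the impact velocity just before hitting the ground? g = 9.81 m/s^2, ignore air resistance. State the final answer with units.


v = sqrt(2 * g * h)
v = sqrt(2 * 9.81 * 8.14)
v = sqrt(159.7068) = 12.6375 m/s

12.6375 m/s


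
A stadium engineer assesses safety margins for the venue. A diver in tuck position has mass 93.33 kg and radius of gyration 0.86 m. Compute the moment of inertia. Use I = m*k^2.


I = m * k^2
I = 93.33 * 0.86^2
I = 93.33 * 0.7396 = 69.0269 kg*m^2

69.0269 kg*m^2


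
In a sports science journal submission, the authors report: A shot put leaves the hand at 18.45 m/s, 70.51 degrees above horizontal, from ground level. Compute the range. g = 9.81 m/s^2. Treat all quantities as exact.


R = v^2 * sin(2*theta) / g
Convert angle to radians: theta = 70.51 deg = 1.2306 rad
sin(2*theta) = sin(2.4613) = 0.629
R = 18.45^2 * 0.629 / 9.81
R = 340.4025 * 0.629 / 9.81 = 21.8277 m

21.8277 m
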